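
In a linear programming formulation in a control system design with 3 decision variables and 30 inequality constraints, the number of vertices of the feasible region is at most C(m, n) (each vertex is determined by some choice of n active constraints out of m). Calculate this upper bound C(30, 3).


Each vertex corresponds to some choice of n active constraints out of m, so the number of vertices is at most C(m, n) = m! / (n!(m-n)!).
m = 30, n = 3
Numerator: 30 * 29 * 28
Denominator: 3! = 6
C(30, 3) = 4060


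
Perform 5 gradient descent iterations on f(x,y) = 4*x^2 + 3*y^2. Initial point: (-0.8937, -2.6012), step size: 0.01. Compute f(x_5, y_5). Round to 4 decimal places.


Gradient descent on f(x,y) = 4*x^2 + 3*y^2.
Starting point: (-0.8937, -2.6012), alpha = 0.01
Step 1: grad_x = 2*4*-0.8937 = -7.1496, grad_y = 2*3*-2.6012 = -15.6072
  x_1 = -0.8937 - 0.01*-7.1496 = -0.8222
  y_1 = -2.6012 - 0.01*-15.6072 = -2.4451
Step 2: grad_x = 2*4*-0.8222 = -6.5776, grad_y = 2*3*-2.4451 = -14.6708
  x_2 = -0.8222 - 0.01*-6.5776 = -0.7564
  y_2 = -2.4451 - 0.01*-14.6708 = -2.2984
Step 3: grad_x = 2*4*-0.7564 = -6.0514, grad_y = 2*3*-2.2984 = -13.7905
  x_3 = -0.7564 - 0.01*-6.0514 = -0.6959
  y_3 = -2.2984 - 0.01*-13.7905 = -2.1605
Step 4: grad_x = 2*4*-0.6959 = -5.5673, grad_y = 2*3*-2.1605 = -12.9631
  x_4 = -0.6959 - 0.01*-5.5673 = -0.6402
  y_4 = -2.1605 - 0.01*-12.9631 = -2.0309
Step 5: grad_x = 2*4*-0.6402 = -5.1219, grad_y = 2*3*-2.0309 = -12.1853
  x_5 = -0.6402 - 0.01*-5.1219 = -0.589
  y_5 = -2.0309 - 0.01*-12.1853 = -1.909
f(-0.589, -1.909) = 4*(-0.589)^2 + 3*(-1.909)^2 = 12.321


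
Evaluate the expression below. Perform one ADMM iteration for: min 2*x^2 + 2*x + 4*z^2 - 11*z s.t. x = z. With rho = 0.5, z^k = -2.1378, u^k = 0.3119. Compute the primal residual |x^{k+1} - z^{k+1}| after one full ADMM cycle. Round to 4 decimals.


ADMM iteration with rho = 0.5, z^k = -2.1378, u^k = 0.3119
Step 1: x-update.
Minimize 2*x^2 + 2*x + (0.5/2)*(x + 2.1378 + 0.3119)^2
FOC: (2*2 + 0.5)*x = -2 + 0.5*(-2.1378 - 0.3119)
x^{k+1} = -0.7166
Step 2: z-update.
Minimize 4*z^2 - 11*z + (0.5/2)*(-0.7166 - z + 0.3119)^2
FOC: (2*4 + 0.5)*z = 11 + 0.5*(-0.7166 + 0.3119)
z^{k+1} = 1.2703
Step 3: u-update.
u^{k+1} = 0.3119 - 0.7166 - 1.2703 = -1.675
Step 4: Primal residual = |-0.7166 - 1.2703| = 1.9869


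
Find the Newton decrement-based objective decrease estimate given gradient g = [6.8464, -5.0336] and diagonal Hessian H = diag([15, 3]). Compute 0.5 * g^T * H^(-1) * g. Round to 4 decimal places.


Step 1: H is diagonal, so H^(-1) * g = [0.4564, -1.6779].
Step 2: g^T H^(-1) g = sum_i g_i^2 / H_ii
  = (6.8464)^2/15 + (-5.0336)^2/3
  = 3.1249 + 8.4457 = 11.5706
Step 3: Objective decrease = 0.5 * g^T H^(-1) g = 5.7853


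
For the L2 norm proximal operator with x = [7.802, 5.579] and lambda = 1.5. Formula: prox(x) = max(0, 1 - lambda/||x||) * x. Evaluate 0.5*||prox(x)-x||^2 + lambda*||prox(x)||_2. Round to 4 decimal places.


Step 1: Compute ||x||.
||x|| = 9.5915
Step 2: Compute scaling factor.
scale = max(0, 1 - 1.5/9.5915) = 0.8436
Step 3: prox(x) = [6.5819, 4.7065]
||prox(x)|| = 8.0915
Step 4: Proximal objective.
0.5*||prox-x||^2 = 1.125
lambda*||prox|| = 12.1373
Total = 13.2622


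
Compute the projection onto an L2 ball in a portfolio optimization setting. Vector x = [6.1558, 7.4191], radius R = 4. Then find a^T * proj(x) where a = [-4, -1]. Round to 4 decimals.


Step 1: Compute ||x|| (intermediates to 6 decimals).
||x|| = sqrt(6.1558^2 + 7.4191^2) = 9.64038
Step 2: Project.
Since ||x|| > R, scale = R/||x|| = 4/9.64038 = 0.414921, proj(x) = scale * x
proj(x) = [2.554171, 3.07834]
Step 3: Dot product.
a^T * proj(x) = -4*2.554171 - 1*3.07834 = -13.295


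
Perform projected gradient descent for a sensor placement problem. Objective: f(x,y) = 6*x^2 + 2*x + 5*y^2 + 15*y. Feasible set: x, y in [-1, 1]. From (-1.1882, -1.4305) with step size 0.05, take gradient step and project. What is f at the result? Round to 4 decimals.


Step 1: Compute gradient at (-1.1882, -1.4305).
grad_x = 2*6*-1.1882 + 2 = -12.2584
grad_y = 2*5*-1.4305 + 15 = 0.695
Step 2: Gradient step.
x_raw = -1.1882 - 0.05*-12.2584 = -0.5753
y_raw = -1.4305 - 0.05*0.695 = -1.4653
Step 3: Project onto [-1, 1].
x_proj = clip(-0.5753) = -0.5753
y_proj = clip(-1.4653) = -1.0
Step 4: Evaluate f.
f(-0.5753, -1.0) = -9.1649


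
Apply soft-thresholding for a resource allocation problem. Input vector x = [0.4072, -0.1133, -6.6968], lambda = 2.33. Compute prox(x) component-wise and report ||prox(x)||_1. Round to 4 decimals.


Soft-thresholding with lambda = 2.33:
prox(0.4072) = sign(0.4072)*max(|0.4072| - 2.33, 0) = 0.0
prox(-0.1133) = sign(-0.1133)*max(|-0.1133| - 2.33, 0) = 0.0
prox(-6.6968) = sign(-6.6968)*max(|-6.6968| - 2.33, 0) = -4.3668
prox(x) = [0.0, 0.0, -4.3668]
||prox(x)||_1 = 0.0 + 0.0 + 4.3668 = 4.3668


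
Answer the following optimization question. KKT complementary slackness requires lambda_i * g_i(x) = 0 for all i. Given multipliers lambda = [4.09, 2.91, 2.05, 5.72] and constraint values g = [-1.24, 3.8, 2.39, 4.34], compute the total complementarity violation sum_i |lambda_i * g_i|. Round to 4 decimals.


KKT complementary slackness check:
lambda_1 * g_1 = 4.09 * -1.24 = -5.0716
lambda_2 * g_2 = 2.91 * 3.8 = 11.058
lambda_3 * g_3 = 2.05 * 2.39 = 4.8995
lambda_4 * g_4 = 5.72 * 4.34 = 24.8248
Total violation = 5.0716 + 11.058 + 4.8995 + 24.8248 = 45.8539


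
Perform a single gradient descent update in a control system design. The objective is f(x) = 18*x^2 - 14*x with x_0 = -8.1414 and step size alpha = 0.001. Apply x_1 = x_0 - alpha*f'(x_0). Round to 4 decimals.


We compute the gradient at x_0 and apply the update.
f'(x) = 36*x - 14
f'(-8.1414) = 36*-8.1414 - 14 = -307.0904
x_1 = -8.1414 - 0.001*-307.0904 = -7.8343


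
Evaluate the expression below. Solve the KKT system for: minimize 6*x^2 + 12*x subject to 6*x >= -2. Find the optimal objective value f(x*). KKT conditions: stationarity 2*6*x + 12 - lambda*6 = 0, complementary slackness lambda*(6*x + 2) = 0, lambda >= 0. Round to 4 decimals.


Step 1: Try lambda = 0 (constraint inactive).
x_unc = -12/(2*6) = -1.0
Check: 6*-1.0 = -6.0 < -2 -- violated!
Step 2: Constraint must be active: 6*x = -2
x* = -2/6 = -1/3 = -0.3333 (rounded; the exact value -1/3 is used below)
lambda = (2*6*(-1/3) + 12)/6 = 1.3333
Step 3: Compute optimal value.
f(x*) = 6*(-1/3)^2 + 12*(-1/3) = -3.3333


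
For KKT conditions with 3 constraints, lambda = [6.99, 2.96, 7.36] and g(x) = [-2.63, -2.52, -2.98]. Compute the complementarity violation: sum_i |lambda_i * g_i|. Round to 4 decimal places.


KKT complementary slackness check:
lambda_1 * g_1 = 6.99 * -2.63 = -18.3837
lambda_2 * g_2 = 2.96 * -2.52 = -7.4592
lambda_3 * g_3 = 7.36 * -2.98 = -21.9328
Total violation = 18.3837 + 7.4592 + 21.9328 = 47.7757


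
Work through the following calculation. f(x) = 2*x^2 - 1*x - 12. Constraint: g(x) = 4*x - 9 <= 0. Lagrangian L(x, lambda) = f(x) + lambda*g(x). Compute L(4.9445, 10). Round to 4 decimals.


Step 1: Evaluate f(x).
f(4.9445) = 2*4.9445^2 - 1*4.9445 - 12 = 31.9517
Step 2: Evaluate g(x).
g(4.9445) = 4*4.9445 - 9 = 10.778
Step 3: Compute Lagrangian.
L = 31.9517 + 10*10.778 = 139.7317


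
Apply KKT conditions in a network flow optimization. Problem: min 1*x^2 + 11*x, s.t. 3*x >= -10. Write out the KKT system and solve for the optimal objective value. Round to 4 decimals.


Step 1: Try lambda = 0 (constraint inactive).
x_unc = -11/(2*1) = -5.5
Check: 3*-5.5 = -16.5 < -10 -- violated!
Step 2: Constraint must be active: 3*x = -10
x* = -10/3 = -3.3333 (rounded; the exact value -10/3 is used below)
lambda = (2*1*(-10/3) + 11)/3 = 1.4444
Step 3: Compute optimal value.
f(x*) = 1*(-10/3)^2 + 11*(-10/3) = -25.5556


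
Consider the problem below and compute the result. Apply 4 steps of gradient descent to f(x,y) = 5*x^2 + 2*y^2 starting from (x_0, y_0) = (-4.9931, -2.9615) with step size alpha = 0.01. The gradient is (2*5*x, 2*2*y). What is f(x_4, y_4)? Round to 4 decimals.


Gradient descent on f(x,y) = 5*x^2 + 2*y^2.
Starting point: (-4.9931, -2.9615), alpha = 0.01
Step 1: grad_x = 2*5*-4.9931 = -49.931, grad_y = 2*2*-2.9615 = -11.846
  x_1 = -4.9931 - 0.01*-49.931 = -4.4938
  y_1 = -2.9615 - 0.01*-11.846 = -2.843
Step 2: grad_x = 2*5*-4.4938 = -44.9379, grad_y = 2*2*-2.843 = -11.3722
  x_2 = -4.4938 - 0.01*-44.9379 = -4.0444
  y_2 = -2.843 - 0.01*-11.3722 = -2.7293
Step 3: grad_x = 2*5*-4.0444 = -40.4441, grad_y = 2*2*-2.7293 = -10.9173
  x_3 = -4.0444 - 0.01*-40.4441 = -3.64
  y_3 = -2.7293 - 0.01*-10.9173 = -2.6201
Step 4: grad_x = 2*5*-3.64 = -36.3997, grad_y = 2*2*-2.6201 = -10.4806
  x_4 = -3.64 - 0.01*-36.3997 = -3.276
  y_4 = -2.6201 - 0.01*-10.4806 = -2.5153
f(-3.276, -2.5153) = 5*(-3.276)^2 + 2*(-2.5153)^2 = 66.3139


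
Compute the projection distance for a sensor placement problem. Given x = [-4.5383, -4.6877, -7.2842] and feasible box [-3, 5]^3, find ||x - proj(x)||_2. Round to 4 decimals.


Project each component onto [-3, 5].
clip(-4.5383) = -3.0, clip(-4.6877) = -3.0, clip(-7.2842) = -3.0
Projection = [-3.0, -3.0, -3.0]
Squared diffs: [2.3664, 2.8483, 18.3544]
Distance = sqrt(23.5691) = 4.8548


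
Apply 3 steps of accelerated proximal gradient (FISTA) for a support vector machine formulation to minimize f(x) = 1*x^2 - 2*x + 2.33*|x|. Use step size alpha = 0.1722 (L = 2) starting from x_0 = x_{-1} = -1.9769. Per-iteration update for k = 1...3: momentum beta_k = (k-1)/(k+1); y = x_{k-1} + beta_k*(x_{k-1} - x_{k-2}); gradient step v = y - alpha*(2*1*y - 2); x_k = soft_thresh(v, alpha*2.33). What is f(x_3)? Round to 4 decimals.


FISTA on f(x) = 1*x^2 - 2*x + 2.33*|x|
L = 2, alpha = 0.1722
Iteration 1: beta = 0.0, y = -1.9769 + 0.0*(-1.9769 + 1.9769) = -1.9769
  grad(y) = -5.9538, v = y - alpha*grad = -0.9517
  prox(v) = soft_thresh(-0.9517, 0.4012) = -0.5504
Iteration 2: beta = 0.3333, y = -0.5504 + 0.3333*(-0.5504 + 1.9769) = -0.0749
  grad(y) = -2.1499, v = y - alpha*grad = 0.2953
  prox(v) = soft_thresh(0.2953, 0.4012) = 0.0
Iteration 3: beta = 0.5, y = 0.0 + 0.5*(0.0 + 0.5504) = 0.2752
  grad(y) = -1.4496, v = y - alpha*grad = 0.5248
  prox(v) = soft_thresh(0.5248, 0.4012) = 0.1236
f(x_3) = 1*0.1236^2 - 2*0.1236 + 2.33*|0.1236| = 0.0561


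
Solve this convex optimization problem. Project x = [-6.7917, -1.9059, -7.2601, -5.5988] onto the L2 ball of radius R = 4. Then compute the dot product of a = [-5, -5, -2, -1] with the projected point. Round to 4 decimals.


Step 1: Compute ||x|| (intermediates to 6 decimals).
||x|| = sqrt((-6.7917)^2 + (-1.9059)^2 + (-7.2601)^2 + (-5.5988)^2) = 11.567854
Step 2: Project.
Since ||x|| > R, scale = R/||x|| = 4/11.567854 = 0.345786, proj(x) = scale * x
proj(x) = [-2.348475, -0.659034, -2.510441, -1.935987]
Step 3: Dot product.
a^T * proj(x) = -5*(-2.348475) - 5*(-0.659034) - 2*(-2.510441) - 1*(-1.935987) = 21.9944


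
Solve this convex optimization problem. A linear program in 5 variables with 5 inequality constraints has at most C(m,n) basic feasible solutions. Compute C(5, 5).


Each vertex corresponds to some choice of n active constraints out of m, so the number of vertices is at most C(m, n) = m! / (n!(m-n)!).
m = 5, n = 5
Numerator: 5 * 4 * 3 * 2 * 1
Denominator: 5! = 120
C(5, 5) = 1


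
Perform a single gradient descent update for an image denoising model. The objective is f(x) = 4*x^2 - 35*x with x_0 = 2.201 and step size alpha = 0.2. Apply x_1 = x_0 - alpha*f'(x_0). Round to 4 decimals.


We compute the gradient at x_0 and apply the update.
f'(x) = 8*x - 35
f'(2.201) = 8*2.201 - 35 = -17.392
x_1 = 2.201 - 0.2*-17.392 = 5.6794


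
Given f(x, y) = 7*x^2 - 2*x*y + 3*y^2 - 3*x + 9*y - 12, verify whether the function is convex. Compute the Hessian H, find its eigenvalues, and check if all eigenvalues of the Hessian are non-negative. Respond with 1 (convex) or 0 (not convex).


The Hessian of f(x,y) = 7*x^2 - 2*x*y + 3*y^2 - 3*x + 9*y - 12 is:
H = [[14, -2], [-2, 6]]
Trace = 14 + 6 = 20
Determinant = 14*6 - (-2)^2 = 80
Discriminant = (20)^2 - 4*80 = 80.0
Eigenvalues: lambda_1 = 5.5279, lambda_2 = 14.4721
The function is convex.

1


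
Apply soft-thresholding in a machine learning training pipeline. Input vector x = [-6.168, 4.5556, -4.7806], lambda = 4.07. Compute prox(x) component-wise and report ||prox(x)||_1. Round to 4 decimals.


Soft-thresholding with lambda = 4.07:
prox(-6.168) = sign(-6.168)*max(|-6.168| - 4.07, 0) = -2.098
prox(4.5556) = sign(4.5556)*max(|4.5556| - 4.07, 0) = 0.4856
prox(-4.7806) = sign(-4.7806)*max(|-4.7806| - 4.07, 0) = -0.7106
prox(x) = [-2.098, 0.4856, -0.7106]
||prox(x)||_1 = 2.098 + 0.4856 + 0.7106 = 3.2942


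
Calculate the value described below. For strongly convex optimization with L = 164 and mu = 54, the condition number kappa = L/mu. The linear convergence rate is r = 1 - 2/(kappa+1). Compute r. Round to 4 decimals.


Step 1: Compute the condition number.
kappa = L/mu = 164/54 = 3.037
Step 2: Compute the convergence rate.
r = 1 - 2/(kappa + 1) = 1 - 2*mu/(L + mu) = (L - mu)/(L + mu) = 110/218 = 0.5046


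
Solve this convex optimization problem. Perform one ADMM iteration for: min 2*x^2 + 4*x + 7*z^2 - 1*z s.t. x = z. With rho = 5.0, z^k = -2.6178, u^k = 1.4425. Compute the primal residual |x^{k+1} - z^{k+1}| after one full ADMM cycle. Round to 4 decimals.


ADMM iteration with rho = 5.0, z^k = -2.6178, u^k = 1.4425
Step 1: x-update.
Minimize 2*x^2 + 4*x + (5.0/2)*(x + 2.6178 + 1.4425)^2
FOC: (2*2 + 5.0)*x = -4 + 5.0*(-2.6178 - 1.4425)
x^{k+1} = -2.7002
Step 2: z-update.
Minimize 7*z^2 - 1*z + (5.0/2)*(-2.7002 - z + 1.4425)^2
FOC: (2*7 + 5.0)*z = 1 + 5.0*(-2.7002 + 1.4425)
z^{k+1} = -0.2783
Step 3: u-update.
u^{k+1} = 1.4425 - 2.7002 + 0.2783 = -0.9793
Step 4: Primal residual = |-2.7002 + 0.2783| = 2.4218


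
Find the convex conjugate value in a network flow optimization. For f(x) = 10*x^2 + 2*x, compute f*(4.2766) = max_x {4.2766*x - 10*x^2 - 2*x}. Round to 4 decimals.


f*(y) = sup_x {y*x - a*x^2 - b*x} = sup_x {(y-b)*x - a*x^2}
FOC: (y - b) - 2a*x = 0 => x* = (y - b)/(2a)
x* = (4.2766 - 2)/(2*10) = 0.1138
f*(4.2766) = (y-b)^2/(4a) = (4.2766 - 2)^2/(4*10)
= 5.1829/40 = 0.1296


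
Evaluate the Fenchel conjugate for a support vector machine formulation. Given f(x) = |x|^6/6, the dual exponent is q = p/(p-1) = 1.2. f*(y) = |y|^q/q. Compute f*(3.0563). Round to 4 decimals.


The conjugate exponent q satisfies 1/p + 1/q = 1.
p = 6, so q = 6/(6 - 1) = 1.2
|y|^q = 3.0563^1.2 = 3.8215
f*(3.0563) = 3.8215 / 1.2 = 3.1846


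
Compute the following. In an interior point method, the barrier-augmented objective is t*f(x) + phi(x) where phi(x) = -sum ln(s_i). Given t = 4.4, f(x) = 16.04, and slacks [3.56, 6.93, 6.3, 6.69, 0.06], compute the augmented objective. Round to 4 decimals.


Step 1: Compute log-barrier.
ln values: [1.2698, 1.9359, 1.8405, 1.9006, -2.8134]
phi = -(1.2698 + 1.9359 + 1.8405 + 1.9006 - 2.8134) = -4.1334
Step 2: Compute augmented objective.
t*f(x) = 4.4*16.04 = 70.576
Total = 70.576 - 4.1334 = 66.4426


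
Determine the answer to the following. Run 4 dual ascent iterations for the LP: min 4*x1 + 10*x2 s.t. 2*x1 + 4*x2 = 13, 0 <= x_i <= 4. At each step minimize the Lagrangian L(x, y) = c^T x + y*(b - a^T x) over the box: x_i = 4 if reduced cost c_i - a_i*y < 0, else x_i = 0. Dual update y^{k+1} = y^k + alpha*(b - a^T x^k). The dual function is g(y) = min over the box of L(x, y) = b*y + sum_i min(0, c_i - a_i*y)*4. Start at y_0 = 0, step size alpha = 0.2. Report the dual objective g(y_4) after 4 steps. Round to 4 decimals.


Dual ascent for LP: min 4*x1 + 10*x2, 2*x1 + 4*x2 = 13, 0 <= x_i <= 4
Step 1: y^k = 0.0, reduced costs: (4.0, 10.0)
  x^k = (0.0, 0.0), subgradient = b - a^T x = 13.0
  y^{k+1} = 0.0 + 0.2*13.0 = 2.6
Step 2: y^k = 2.6, reduced costs: (-1.2, -0.4)
  x^k = (4.0, 4.0), subgradient = b - a^T x = -11.0
  y^{k+1} = 2.6 + 0.2*-11.0 = 0.4
Step 3: y^k = 0.4, reduced costs: (3.2, 8.4)
  x^k = (0.0, 0.0), subgradient = b - a^T x = 13.0
  y^{k+1} = 0.4 + 0.2*13.0 = 3.0
Step 4: y^k = 3.0, reduced costs: (-2.0, -2.0)
  x^k = (4.0, 4.0), subgradient = b - a^T x = -11.0
  y^{k+1} = 3.0 + 0.2*-11.0 = 0.8
Dual objective at y_4 = 0.8: reduced costs (2.4, 6.8), box minimizer x = (0.0, 0.0)
g(y_4) = b*y + (c1 - a1*y)*x1 + (c2 - a2*y)*x2 = 13*0.8 + 2.4*0.0 + 6.8*0.0 = 10.4 + 0.0 + 0.0 = 10.4


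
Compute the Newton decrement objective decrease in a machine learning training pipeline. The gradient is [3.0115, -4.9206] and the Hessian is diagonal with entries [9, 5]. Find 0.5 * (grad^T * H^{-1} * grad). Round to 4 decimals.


Step 1: H is diagonal, so H^(-1) * g = [0.3346, -0.9841].
Step 2: g^T H^(-1) g = sum_i g_i^2 / H_ii
  = (3.0115)^2/9 + (-4.9206)^2/5
  = 1.0077 + 4.8425 = 5.8501
Step 3: Objective decrease = 0.5 * g^T H^(-1) g = 2.9251


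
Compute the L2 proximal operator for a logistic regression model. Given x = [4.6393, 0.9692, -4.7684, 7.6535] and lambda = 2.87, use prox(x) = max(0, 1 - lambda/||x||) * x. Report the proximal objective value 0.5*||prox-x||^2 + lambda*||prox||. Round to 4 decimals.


Step 1: Compute ||x||.
||x|| = 10.1871
Step 2: Compute scaling factor.
scale = max(0, 1 - 2.87/10.1871) = 0.7183
Step 3: prox(x) = [3.3323, 0.6961, -3.425, 5.4973]
||prox(x)|| = 7.3171
Step 4: Proximal objective.
0.5*||prox-x||^2 = 4.1185
lambda*||prox|| = 21.0001
Total = 25.1184


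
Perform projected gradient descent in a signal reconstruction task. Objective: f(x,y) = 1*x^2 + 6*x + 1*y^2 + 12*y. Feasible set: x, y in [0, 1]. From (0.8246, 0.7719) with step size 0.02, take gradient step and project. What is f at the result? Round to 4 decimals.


Step 1: Compute gradient at (0.8246, 0.7719).
grad_x = 2*1*0.8246 + 6 = 7.6492
grad_y = 2*1*0.7719 + 12 = 13.5438
Step 2: Gradient step.
x_raw = 0.8246 - 0.02*7.6492 = 0.6716
y_raw = 0.7719 - 0.02*13.5438 = 0.501
Step 3: Project onto [0, 1].
x_proj = clip(0.6716) = 0.6716
y_proj = clip(0.501) = 0.501
Step 4: Evaluate f.
f(0.6716, 0.501) = 10.7441


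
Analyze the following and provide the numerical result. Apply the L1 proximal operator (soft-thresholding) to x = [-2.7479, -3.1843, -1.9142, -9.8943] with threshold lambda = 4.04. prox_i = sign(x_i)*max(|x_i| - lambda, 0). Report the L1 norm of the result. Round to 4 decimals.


Soft-thresholding with lambda = 4.04:
prox(-2.7479) = sign(-2.7479)*max(|-2.7479| - 4.04, 0) = 0.0
prox(-3.1843) = sign(-3.1843)*max(|-3.1843| - 4.04, 0) = 0.0
prox(-1.9142) = sign(-1.9142)*max(|-1.9142| - 4.04, 0) = 0.0
prox(-9.8943) = sign(-9.8943)*max(|-9.8943| - 4.04, 0) = -5.8543
prox(x) = [0.0, 0.0, 0.0, -5.8543]
||prox(x)||_1 = 0.0 + 0.0 + 0.0 + 5.8543 = 5.8543


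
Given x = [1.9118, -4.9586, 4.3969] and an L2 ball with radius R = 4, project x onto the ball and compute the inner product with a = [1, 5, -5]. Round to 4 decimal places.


Step 1: Compute ||x|| (intermediates to 6 decimals).
||x|| = sqrt(1.9118^2 + (-4.9586)^2 + 4.3969^2) = 6.897494
Step 2: Project.
Since ||x|| > R, scale = R/||x|| = 4/6.897494 = 0.579921, proj(x) = scale * x
proj(x) = [1.108693, -2.875596, 2.549855]
Step 3: Dot product.
a^T * proj(x) = 1*1.108693 + 5*(-2.875596) - 5*2.549855 = -26.0186


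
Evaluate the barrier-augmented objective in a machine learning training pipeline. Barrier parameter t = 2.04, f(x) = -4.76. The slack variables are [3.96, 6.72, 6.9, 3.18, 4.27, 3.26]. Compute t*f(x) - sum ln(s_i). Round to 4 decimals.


Step 1: Compute log-barrier.
ln values: [1.3762, 1.9051, 1.9315, 1.1569, 1.4516, 1.1817]
phi = -(1.3762 + 1.9051 + 1.9315 + 1.1569 + 1.4516 + 1.1817) = -9.0031
Step 2: Compute augmented objective.
t*f(x) = 2.04*-4.76 = -9.7104
Total = -9.7104 - 9.0031 = -18.7135


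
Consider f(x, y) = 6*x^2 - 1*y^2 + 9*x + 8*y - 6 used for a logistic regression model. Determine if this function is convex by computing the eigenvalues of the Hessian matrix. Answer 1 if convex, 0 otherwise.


The Hessian of f(x,y) = 6*x^2 - 1*y^2 + 9*x + 8*y - 6 is:
H = [[12, 0], [0, -2]]
Trace = 12 - 2 = 10
Determinant = 12*-2 - (0)^2 = -24
Discriminant = (10)^2 - 4*-24 = 196.0
Eigenvalues: lambda_1 = -2.0, lambda_2 = 12.0
The function is not convex.

0


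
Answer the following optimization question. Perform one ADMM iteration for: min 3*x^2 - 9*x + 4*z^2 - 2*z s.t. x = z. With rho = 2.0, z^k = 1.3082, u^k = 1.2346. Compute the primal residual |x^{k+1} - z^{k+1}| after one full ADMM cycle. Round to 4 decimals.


ADMM iteration with rho = 2.0, z^k = 1.3082, u^k = 1.2346
Step 1: x-update.
Minimize 3*x^2 - 9*x + (2.0/2)*(x - 1.3082 + 1.2346)^2
FOC: (2*3 + 2.0)*x = 9 + 2.0*(1.3082 - 1.2346)
x^{k+1} = 1.1434
Step 2: z-update.
Minimize 4*z^2 - 2*z + (2.0/2)*(1.1434 - z + 1.2346)^2
FOC: (2*4 + 2.0)*z = 2 + 2.0*(1.1434 + 1.2346)
z^{k+1} = 0.6756
Step 3: u-update.
u^{k+1} = 1.2346 + 1.1434 - 0.6756 = 1.7024
Step 4: Primal residual = |1.1434 - 0.6756| = 0.4678


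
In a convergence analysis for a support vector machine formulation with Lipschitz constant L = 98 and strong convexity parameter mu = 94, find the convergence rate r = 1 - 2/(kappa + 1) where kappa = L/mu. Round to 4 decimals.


Step 1: Compute the condition number.
kappa = L/mu = 98/94 = 1.0426
Step 2: Compute the convergence rate.
r = 1 - 2/(kappa + 1) = 1 - 2*mu/(L + mu) = (L - mu)/(L + mu) = 4/192 = 0.0208


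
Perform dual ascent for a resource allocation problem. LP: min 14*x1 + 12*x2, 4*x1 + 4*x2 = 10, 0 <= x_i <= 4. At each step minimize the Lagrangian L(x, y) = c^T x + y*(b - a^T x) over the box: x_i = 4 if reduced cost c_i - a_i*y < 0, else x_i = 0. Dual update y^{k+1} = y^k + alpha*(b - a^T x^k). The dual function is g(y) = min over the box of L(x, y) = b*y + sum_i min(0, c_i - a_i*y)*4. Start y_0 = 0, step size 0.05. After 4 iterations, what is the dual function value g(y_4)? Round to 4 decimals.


Dual ascent for LP: min 14*x1 + 12*x2, 4*x1 + 4*x2 = 10, 0 <= x_i <= 4
Step 1: y^k = 0.0, reduced costs: (14.0, 12.0)
  x^k = (0.0, 0.0), subgradient = b - a^T x = 10.0
  y^{k+1} = 0.0 + 0.05*10.0 = 0.5
Step 2: y^k = 0.5, reduced costs: (12.0, 10.0)
  x^k = (0.0, 0.0), subgradient = b - a^T x = 10.0
  y^{k+1} = 0.5 + 0.05*10.0 = 1.0
Step 3: y^k = 1.0, reduced costs: (10.0, 8.0)
  x^k = (0.0, 0.0), subgradient = b - a^T x = 10.0
  y^{k+1} = 1.0 + 0.05*10.0 = 1.5
Step 4: y^k = 1.5, reduced costs: (8.0, 6.0)
  x^k = (0.0, 0.0), subgradient = b - a^T x = 10.0
  y^{k+1} = 1.5 + 0.05*10.0 = 2.0
Dual objective at y_4 = 2.0: reduced costs (6.0, 4.0), box minimizer x = (0.0, 0.0)
g(y_4) = b*y + (c1 - a1*y)*x1 + (c2 - a2*y)*x2 = 10*2.0 + 6.0*0.0 + 4.0*0.0 = 20.0 + 0.0 + 0.0 = 20.0


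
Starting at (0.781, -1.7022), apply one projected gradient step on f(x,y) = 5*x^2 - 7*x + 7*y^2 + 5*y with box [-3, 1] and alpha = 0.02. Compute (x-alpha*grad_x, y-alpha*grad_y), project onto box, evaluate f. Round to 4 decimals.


Step 1: Compute gradient at (0.781, -1.7022).
grad_x = 2*5*0.781 - 7 = 0.81
grad_y = 2*7*-1.7022 + 5 = -18.8308
Step 2: Gradient step.
x_raw = 0.781 - 0.02*0.81 = 0.7648
y_raw = -1.7022 - 0.02*-18.8308 = -1.3256
Step 3: Project onto [-3, 1].
x_proj = clip(0.7648) = 0.7648
y_proj = clip(-1.3256) = -1.3256
Step 4: Evaluate f.
f(0.7648, -1.3256) = 3.2433


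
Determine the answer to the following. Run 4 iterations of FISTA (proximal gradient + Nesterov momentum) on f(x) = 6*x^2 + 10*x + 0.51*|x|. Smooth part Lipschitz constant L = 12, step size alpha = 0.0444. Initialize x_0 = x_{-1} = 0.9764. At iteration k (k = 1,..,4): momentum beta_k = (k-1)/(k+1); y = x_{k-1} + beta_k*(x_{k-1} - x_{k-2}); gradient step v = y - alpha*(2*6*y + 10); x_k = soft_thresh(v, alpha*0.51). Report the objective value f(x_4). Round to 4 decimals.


FISTA on f(x) = 6*x^2 + 10*x + 0.51*|x|
L = 12, alpha = 0.0444
Iteration 1: beta = 0.0, y = 0.9764 + 0.0*(0.9764 - 0.9764) = 0.9764
  grad(y) = 21.7168, v = y - alpha*grad = 0.0122
  prox(v) = soft_thresh(0.0122, 0.0226) = 0.0
Iteration 2: beta = 0.3333, y = 0.0 + 0.3333*(0.0 - 0.9764) = -0.3255
  grad(y) = 6.0944, v = y - alpha*grad = -0.5961
  prox(v) = soft_thresh(-0.5961, 0.0226) = -0.5734
Iteration 3: beta = 0.5, y = -0.5734 + 0.5*(-0.5734 - 0.0) = -0.8601
  grad(y) = -0.3215, v = y - alpha*grad = -0.8458
  prox(v) = soft_thresh(-0.8458, 0.0226) = -0.8232
Iteration 4: beta = 0.6, y = -0.8232 + 0.6*(-0.8232 + 0.5734) = -0.9731
  grad(y) = -1.6769, v = y - alpha*grad = -0.8986
  prox(v) = soft_thresh(-0.8986, 0.0226) = -0.876
f(x_4) = 6*(-0.876)^2 + 10*(-0.876) + 0.51*|-0.876| = -3.709


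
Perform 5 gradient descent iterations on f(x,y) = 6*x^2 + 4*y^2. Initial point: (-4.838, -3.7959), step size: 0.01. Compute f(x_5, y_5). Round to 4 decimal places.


Gradient descent on f(x,y) = 6*x^2 + 4*y^2.
Starting point: (-4.838, -3.7959), alpha = 0.01
Step 1: grad_x = 2*6*-4.838 = -58.056, grad_y = 2*4*-3.7959 = -30.3672
  x_1 = -4.838 - 0.01*-58.056 = -4.2574
  y_1 = -3.7959 - 0.01*-30.3672 = -3.4922
Step 2: grad_x = 2*6*-4.2574 = -51.0893, grad_y = 2*4*-3.4922 = -27.9378
  x_2 = -4.2574 - 0.01*-51.0893 = -3.7465
  y_2 = -3.4922 - 0.01*-27.9378 = -3.2128
Step 3: grad_x = 2*6*-3.7465 = -44.9586, grad_y = 2*4*-3.2128 = -25.7028
  x_3 = -3.7465 - 0.01*-44.9586 = -3.297
  y_3 = -3.2128 - 0.01*-25.7028 = -2.9558
Step 4: grad_x = 2*6*-3.297 = -39.5635, grad_y = 2*4*-2.9558 = -23.6466
  x_4 = -3.297 - 0.01*-39.5635 = -2.9013
  y_4 = -2.9558 - 0.01*-23.6466 = -2.7194
Step 5: grad_x = 2*6*-2.9013 = -34.8159, grad_y = 2*4*-2.7194 = -21.7548
  x_5 = -2.9013 - 0.01*-34.8159 = -2.5532
  y_5 = -2.7194 - 0.01*-21.7548 = -2.5018
f(-2.5532, -2.5018) = 6*(-2.5532)^2 + 4*(-2.5018)^2 = 64.1481


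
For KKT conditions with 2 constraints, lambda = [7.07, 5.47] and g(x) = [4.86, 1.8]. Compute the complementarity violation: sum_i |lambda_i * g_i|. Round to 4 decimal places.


KKT complementary slackness check:
lambda_1 * g_1 = 7.07 * 4.86 = 34.3602
lambda_2 * g_2 = 5.47 * 1.8 = 9.846
Total violation = 34.3602 + 9.846 = 44.2062


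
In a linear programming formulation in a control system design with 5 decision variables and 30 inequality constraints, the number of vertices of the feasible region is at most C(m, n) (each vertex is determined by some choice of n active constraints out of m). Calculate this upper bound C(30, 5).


Each vertex corresponds to some choice of n active constraints out of m, so the number of vertices is at most C(m, n) = m! / (n!(m-n)!).
m = 30, n = 5
Numerator: 30 * 29 * 28 * 27 * 26
Denominator: 5! = 120
C(30, 5) = 142506


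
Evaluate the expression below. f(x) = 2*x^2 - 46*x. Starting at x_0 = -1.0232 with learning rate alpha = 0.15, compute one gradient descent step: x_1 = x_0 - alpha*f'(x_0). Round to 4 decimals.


We compute the gradient at x_0 and apply the update.
f'(x) = 4*x - 46
f'(-1.0232) = 4*-1.0232 - 46 = -50.0928
x_1 = -1.0232 - 0.15*-50.0928 = 6.4907


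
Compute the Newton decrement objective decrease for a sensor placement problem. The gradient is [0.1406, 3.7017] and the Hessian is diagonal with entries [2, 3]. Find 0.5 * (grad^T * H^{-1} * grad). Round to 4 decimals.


Step 1: H is diagonal, so H^(-1) * g = [0.0703, 1.2339].
Step 2: g^T H^(-1) g = sum_i g_i^2 / H_ii
  = (0.1406)^2/2 + (3.7017)^2/3
  = 0.0099 + 4.5675 = 4.5774
Step 3: Objective decrease = 0.5 * g^T H^(-1) g = 2.2887


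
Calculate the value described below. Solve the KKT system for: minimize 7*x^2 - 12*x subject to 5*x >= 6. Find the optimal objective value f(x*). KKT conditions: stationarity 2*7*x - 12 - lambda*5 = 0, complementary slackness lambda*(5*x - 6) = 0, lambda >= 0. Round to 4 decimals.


Step 1: Try lambda = 0 (constraint inactive).
x_unc = 12/(2*7) = 0.8571
Check: 5*0.8571 = 4.2855 < 6 -- violated!
Step 2: Constraint must be active: 5*x = 6
x* = 6/5 = 1.2
lambda = (2*7*1.2 - 12)/5 = 0.96
Step 3: Compute optimal value.
f(x*) = 7*1.2^2 - 12*1.2 = -4.32


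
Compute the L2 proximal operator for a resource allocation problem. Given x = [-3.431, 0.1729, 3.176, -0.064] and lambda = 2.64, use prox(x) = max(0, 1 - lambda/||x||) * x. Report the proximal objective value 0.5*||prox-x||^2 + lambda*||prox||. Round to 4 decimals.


Step 1: Compute ||x||.
||x|| = 4.679
Step 2: Compute scaling factor.
scale = max(0, 1 - 2.64/4.679) = 0.4358
Step 3: prox(x) = [-1.4951, 0.0753, 1.384, -0.0279]
||prox(x)|| = 2.039
Step 4: Proximal objective.
0.5*||prox-x||^2 = 3.4848
lambda*||prox|| = 5.383
Total = 8.8677


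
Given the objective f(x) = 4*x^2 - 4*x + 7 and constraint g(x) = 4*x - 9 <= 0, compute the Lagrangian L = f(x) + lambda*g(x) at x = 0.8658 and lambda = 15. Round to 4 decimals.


Step 1: Evaluate f(x).
f(0.8658) = 4*0.8658^2 - 4*0.8658 + 7 = 6.5352
Step 2: Evaluate g(x).
g(0.8658) = 4*0.8658 - 9 = -5.5368
Step 3: Compute Lagrangian.
L = 6.5352 + 15*-5.5368 = -76.5168


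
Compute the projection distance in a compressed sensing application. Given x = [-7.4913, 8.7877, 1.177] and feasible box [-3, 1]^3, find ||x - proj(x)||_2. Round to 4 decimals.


Project each component onto [-3, 1].
clip(-7.4913) = -3.0, clip(8.7877) = 1.0, clip(1.177) = 1.0
Projection = [-3.0, 1.0, 1.0]
Squared diffs: [20.1718, 60.6483, 0.0313]
Distance = sqrt(80.8514) = 8.9917


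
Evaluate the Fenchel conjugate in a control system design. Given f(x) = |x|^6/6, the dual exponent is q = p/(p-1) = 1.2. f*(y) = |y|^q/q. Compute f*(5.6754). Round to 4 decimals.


The conjugate exponent q satisfies 1/p + 1/q = 1.
p = 6, so q = 6/(6 - 1) = 1.2
|y|^q = 5.6754^1.2 = 8.0315
f*(5.6754) = 8.0315 / 1.2 = 6.6929


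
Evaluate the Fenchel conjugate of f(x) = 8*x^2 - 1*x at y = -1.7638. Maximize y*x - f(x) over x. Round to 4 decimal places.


f*(y) = sup_x {y*x - a*x^2 - b*x} = sup_x {(y-b)*x - a*x^2}
FOC: (y - b) - 2a*x = 0 => x* = (y - b)/(2a)
x* = (-1.7638 + 1)/(2*8) = -0.0477
f*(-1.7638) = (y-b)^2/(4a) = (-1.7638 + 1)^2/(4*8)
= 0.5834/32 = 0.0182


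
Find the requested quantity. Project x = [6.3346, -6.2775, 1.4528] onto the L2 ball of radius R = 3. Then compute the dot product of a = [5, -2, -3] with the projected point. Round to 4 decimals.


Step 1: Compute ||x|| (intermediates to 6 decimals).
||x|| = sqrt(6.3346^2 + (-6.2775)^2 + 1.4528^2) = 9.035751
Step 2: Project.
Since ||x|| > R, scale = R/||x|| = 3/9.035751 = 0.332014, proj(x) = scale * x
proj(x) = [2.103176, -2.084218, 0.48235]
Step 3: Dot product.
a^T * proj(x) = 5*2.103176 - 2*(-2.084218) - 3*0.48235 = 13.2373


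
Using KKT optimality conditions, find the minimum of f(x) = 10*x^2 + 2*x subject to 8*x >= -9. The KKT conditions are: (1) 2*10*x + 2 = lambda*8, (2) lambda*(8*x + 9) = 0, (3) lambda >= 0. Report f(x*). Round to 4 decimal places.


Step 1: Try lambda = 0 (constraint inactive).
Stationarity: 2*10*x + 2 = 0
x* = -2/(2*10) = -0.1
Check constraint: 8*-0.1 = -0.8 >= -9 -- satisfied.
Step 2: Compute optimal value.
f(x*) = 10*(-0.1)^2 + 2*(-0.1) = -0.1


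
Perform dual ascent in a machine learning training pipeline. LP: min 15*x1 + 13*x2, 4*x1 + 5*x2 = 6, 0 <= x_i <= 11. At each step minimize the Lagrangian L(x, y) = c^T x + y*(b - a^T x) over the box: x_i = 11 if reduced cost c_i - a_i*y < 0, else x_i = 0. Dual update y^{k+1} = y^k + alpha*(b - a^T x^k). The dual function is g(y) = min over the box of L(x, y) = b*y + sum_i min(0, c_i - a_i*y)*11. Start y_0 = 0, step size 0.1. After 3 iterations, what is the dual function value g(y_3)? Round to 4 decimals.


Dual ascent for LP: min 15*x1 + 13*x2, 4*x1 + 5*x2 = 6, 0 <= x_i <= 11
Step 1: y^k = 0.0, reduced costs: (15.0, 13.0)
  x^k = (0.0, 0.0), subgradient = b - a^T x = 6.0
  y^{k+1} = 0.0 + 0.1*6.0 = 0.6
Step 2: y^k = 0.6, reduced costs: (12.6, 10.0)
  x^k = (0.0, 0.0), subgradient = b - a^T x = 6.0
  y^{k+1} = 0.6 + 0.1*6.0 = 1.2
Step 3: y^k = 1.2, reduced costs: (10.2, 7.0)
  x^k = (0.0, 0.0), subgradient = b - a^T x = 6.0
  y^{k+1} = 1.2 + 0.1*6.0 = 1.8
Dual objective at y_3 = 1.8: reduced costs (7.8, 4.0), box minimizer x = (0.0, 0.0)
g(y_3) = b*y + (c1 - a1*y)*x1 + (c2 - a2*y)*x2 = 6*1.8 + 7.8*0.0 + 4.0*0.0 = 10.8 + 0.0 + 0.0 = 10.8


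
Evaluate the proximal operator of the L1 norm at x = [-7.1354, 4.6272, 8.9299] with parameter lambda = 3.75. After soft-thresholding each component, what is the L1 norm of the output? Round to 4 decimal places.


Soft-thresholding with lambda = 3.75:
prox(-7.1354) = sign(-7.1354)*max(|-7.1354| - 3.75, 0) = -3.3854
prox(4.6272) = sign(4.6272)*max(|4.6272| - 3.75, 0) = 0.8772
prox(8.9299) = sign(8.9299)*max(|8.9299| - 3.75, 0) = 5.1799
prox(x) = [-3.3854, 0.8772, 5.1799]
||prox(x)||_1 = 3.3854 + 0.8772 + 5.1799 = 9.4425


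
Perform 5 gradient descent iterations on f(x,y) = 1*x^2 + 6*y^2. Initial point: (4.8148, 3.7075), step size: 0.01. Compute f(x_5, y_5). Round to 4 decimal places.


Gradient descent on f(x,y) = 1*x^2 + 6*y^2.
Starting point: (4.8148, 3.7075), alpha = 0.01
Step 1: grad_x = 2*1*4.8148 = 9.6296, grad_y = 2*6*3.7075 = 44.49
  x_1 = 4.8148 - 0.01*9.6296 = 4.7185
  y_1 = 3.7075 - 0.01*44.49 = 3.2626
Step 2: grad_x = 2*1*4.7185 = 9.437, grad_y = 2*6*3.2626 = 39.1512
  x_2 = 4.7185 - 0.01*9.437 = 4.6241
  y_2 = 3.2626 - 0.01*39.1512 = 2.8711
Step 3: grad_x = 2*1*4.6241 = 9.2483, grad_y = 2*6*2.8711 = 34.4531
  x_3 = 4.6241 - 0.01*9.2483 = 4.5317
  y_3 = 2.8711 - 0.01*34.4531 = 2.5266
Step 4: grad_x = 2*1*4.5317 = 9.0633, grad_y = 2*6*2.5266 = 30.3187
  x_4 = 4.5317 - 0.01*9.0633 = 4.441
  y_4 = 2.5266 - 0.01*30.3187 = 2.2234
Step 5: grad_x = 2*1*4.441 = 8.882, grad_y = 2*6*2.2234 = 26.6804
  x_5 = 4.441 - 0.01*8.882 = 4.3522
  y_5 = 2.2234 - 0.01*26.6804 = 1.9566
f(4.3522, 1.9566) = 1*4.3522^2 + 6*1.9566^2 = 41.9105


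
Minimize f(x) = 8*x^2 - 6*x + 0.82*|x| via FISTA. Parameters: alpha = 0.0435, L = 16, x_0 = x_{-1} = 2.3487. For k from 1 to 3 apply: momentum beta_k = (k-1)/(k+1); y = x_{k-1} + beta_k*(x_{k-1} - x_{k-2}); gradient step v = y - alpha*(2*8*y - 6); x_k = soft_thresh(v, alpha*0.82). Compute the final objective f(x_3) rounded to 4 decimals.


FISTA on f(x) = 8*x^2 - 6*x + 0.82*|x|
L = 16, alpha = 0.0435
Iteration 1: beta = 0.0, y = 2.3487 + 0.0*(2.3487 - 2.3487) = 2.3487
  grad(y) = 31.5792, v = y - alpha*grad = 0.975
  prox(v) = soft_thresh(0.975, 0.0357) = 0.9393
Iteration 2: beta = 0.3333, y = 0.9393 + 0.3333*(0.9393 - 2.3487) = 0.4695
  grad(y) = 1.5127, v = y - alpha*grad = 0.4037
  prox(v) = soft_thresh(0.4037, 0.0357) = 0.3681
Iteration 3: beta = 0.5, y = 0.3681 + 0.5*(0.3681 - 0.9393) = 0.0824
  grad(y) = -4.6809, v = y - alpha*grad = 0.2861
  prox(v) = soft_thresh(0.2861, 0.0357) = 0.2504
f(x_3) = 8*0.2504^2 - 6*0.2504 + 0.82*|0.2504| = -0.7955


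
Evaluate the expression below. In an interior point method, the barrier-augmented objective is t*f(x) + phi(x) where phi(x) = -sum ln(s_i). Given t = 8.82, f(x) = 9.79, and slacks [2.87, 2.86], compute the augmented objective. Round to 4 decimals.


Step 1: Compute log-barrier.
ln values: [1.0543, 1.0508]
phi = -(1.0543 + 1.0508) = -2.1051
Step 2: Compute augmented objective.
t*f(x) = 8.82*9.79 = 86.3478
Total = 86.3478 - 2.1051 = 84.2427


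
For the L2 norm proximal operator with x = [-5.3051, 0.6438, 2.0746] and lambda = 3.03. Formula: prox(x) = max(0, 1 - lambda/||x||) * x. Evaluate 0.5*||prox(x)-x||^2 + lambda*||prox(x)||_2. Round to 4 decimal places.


Step 1: Compute ||x||.
||x|| = 5.7326
Step 2: Compute scaling factor.
scale = max(0, 1 - 3.03/5.7326) = 0.4714
Step 3: prox(x) = [-2.5011, 0.3035, 0.9781]
||prox(x)|| = 2.7026
Step 4: Proximal objective.
0.5*||prox-x||^2 = 4.5905
lambda*||prox|| = 8.1889
Total = 12.7793


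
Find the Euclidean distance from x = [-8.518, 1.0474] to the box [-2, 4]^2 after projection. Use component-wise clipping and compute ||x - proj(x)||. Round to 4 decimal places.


Project each component onto [-2, 4].
clip(-8.518) = -2.0, clip(1.0474) = 1.0474
Projection = [-2.0, 1.0474]
Squared diffs: [42.4843, 0.0]
Distance = sqrt(42.4843) = 6.518


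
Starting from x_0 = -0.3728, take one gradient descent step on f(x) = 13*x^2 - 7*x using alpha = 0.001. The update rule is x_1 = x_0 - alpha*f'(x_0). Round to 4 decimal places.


We compute the gradient at x_0 and apply the update.
f'(x) = 26*x - 7
f'(-0.3728) = 26*-0.3728 - 7 = -16.6928
x_1 = -0.3728 - 0.001*-16.6928 = -0.3561


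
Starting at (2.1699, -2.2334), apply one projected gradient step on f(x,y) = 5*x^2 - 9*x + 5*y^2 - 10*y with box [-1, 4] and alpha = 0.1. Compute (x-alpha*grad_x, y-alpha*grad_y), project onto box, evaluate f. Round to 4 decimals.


Step 1: Compute gradient at (2.1699, -2.2334).
grad_x = 2*5*2.1699 - 9 = 12.699
grad_y = 2*5*-2.2334 - 10 = -32.334
Step 2: Gradient step.
x_raw = 2.1699 - 0.1*12.699 = 0.9
y_raw = -2.2334 - 0.1*-32.334 = 1.0
Step 3: Project onto [-1, 4].
x_proj = clip(0.9) = 0.9
y_proj = clip(1.0) = 1.0
Step 4: Evaluate f.
f(0.9, 1.0) = -9.05


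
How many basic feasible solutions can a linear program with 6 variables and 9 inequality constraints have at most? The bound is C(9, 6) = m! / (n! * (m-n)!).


Each vertex corresponds to some choice of n active constraints out of m, so the number of vertices is at most C(m, n) = m! / (n!(m-n)!).
m = 9, n = 6
Numerator: 9 * 8 * 7 * 6 * 5 * 4
Denominator: 6! = 720
C(9, 6) = 84


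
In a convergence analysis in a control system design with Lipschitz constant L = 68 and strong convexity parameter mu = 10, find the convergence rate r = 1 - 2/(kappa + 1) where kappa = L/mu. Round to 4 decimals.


Step 1: Compute the condition number.
kappa = L/mu = 68/10 = 6.8
Step 2: Compute the convergence rate.
r = 1 - 2/(kappa + 1) = 1 - 2*mu/(L + mu) = (L - mu)/(L + mu) = 58/78 = 0.7436


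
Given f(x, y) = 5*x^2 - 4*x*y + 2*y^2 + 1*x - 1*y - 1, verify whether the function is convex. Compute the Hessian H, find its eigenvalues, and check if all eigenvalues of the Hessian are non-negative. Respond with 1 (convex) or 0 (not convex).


The Hessian of f(x,y) = 5*x^2 - 4*x*y + 2*y^2 + 1*x - 1*y - 1 is:
H = [[10, -4], [-4, 4]]
Trace = 10 + 4 = 14
Determinant = 10*4 - (-4)^2 = 24
Discriminant = (14)^2 - 4*24 = 100.0
Eigenvalues: lambda_1 = 2.0, lambda_2 = 12.0
The function is convex.

1


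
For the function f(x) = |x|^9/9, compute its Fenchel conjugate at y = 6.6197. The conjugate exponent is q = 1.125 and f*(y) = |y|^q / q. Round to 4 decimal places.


The conjugate exponent q satisfies 1/p + 1/q = 1.
p = 9, so q = 9/(9 - 1) = 1.125
|y|^q = 6.6197^1.125 = 8.3838
f*(6.6197) = 8.3838 / 1.125 = 7.4523


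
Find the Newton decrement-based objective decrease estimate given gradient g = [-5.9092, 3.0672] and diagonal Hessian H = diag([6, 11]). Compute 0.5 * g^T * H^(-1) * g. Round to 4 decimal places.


Step 1: H is diagonal, so H^(-1) * g = [-0.9849, 0.2788].
Step 2: g^T H^(-1) g = sum_i g_i^2 / H_ii
  = (-5.9092)^2/6 + (3.0672)^2/11
  = 5.8198 + 0.8552 = 6.675
Step 3: Objective decrease = 0.5 * g^T H^(-1) g = 3.3375


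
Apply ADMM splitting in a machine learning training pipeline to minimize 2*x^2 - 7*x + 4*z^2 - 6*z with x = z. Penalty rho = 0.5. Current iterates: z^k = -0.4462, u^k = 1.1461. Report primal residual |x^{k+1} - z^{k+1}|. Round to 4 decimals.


ADMM iteration with rho = 0.5, z^k = -0.4462, u^k = 1.1461
Step 1: x-update.
Minimize 2*x^2 - 7*x + (0.5/2)*(x + 0.4462 + 1.1461)^2
FOC: (2*2 + 0.5)*x = 7 + 0.5*(-0.4462 - 1.1461)
x^{k+1} = 1.3786
Step 2: z-update.
Minimize 4*z^2 - 6*z + (0.5/2)*(1.3786 - z + 1.1461)^2
FOC: (2*4 + 0.5)*z = 6 + 0.5*(1.3786 + 1.1461)
z^{k+1} = 0.8544
Step 3: u-update.
u^{k+1} = 1.1461 + 1.3786 - 0.8544 = 1.6703
Step 4: Primal residual = |1.3786 - 0.8544| = 0.5242


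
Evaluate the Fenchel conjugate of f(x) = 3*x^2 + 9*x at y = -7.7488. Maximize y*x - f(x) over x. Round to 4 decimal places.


f*(y) = sup_x {y*x - a*x^2 - b*x} = sup_x {(y-b)*x - a*x^2}
FOC: (y - b) - 2a*x = 0 => x* = (y - b)/(2a)
x* = (-7.7488 - 9)/(2*3) = -2.7915
f*(-7.7488) = (y-b)^2/(4a) = (-7.7488 - 9)^2/(4*3)
= 280.5223/12 = 23.3769


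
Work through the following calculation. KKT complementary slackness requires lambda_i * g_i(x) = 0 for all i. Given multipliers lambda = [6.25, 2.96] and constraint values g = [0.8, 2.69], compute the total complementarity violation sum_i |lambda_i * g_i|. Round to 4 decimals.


KKT complementary slackness check:
lambda_1 * g_1 = 6.25 * 0.8 = 5.0
lambda_2 * g_2 = 2.96 * 2.69 = 7.9624
Total violation = 5.0 + 7.9624 = 12.9624


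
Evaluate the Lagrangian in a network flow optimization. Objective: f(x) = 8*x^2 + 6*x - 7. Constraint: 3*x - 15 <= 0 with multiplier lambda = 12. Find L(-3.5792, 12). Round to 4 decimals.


Step 1: Evaluate f(x).
f(-3.5792) = 8*(-3.5792)^2 + 6*(-3.5792) - 7 = 74.0102
Step 2: Evaluate g(x).
g(-3.5792) = 3*-3.5792 - 15 = -25.7376
Step 3: Compute Lagrangian.
L = 74.0102 + 12*-25.7376 = -234.841
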